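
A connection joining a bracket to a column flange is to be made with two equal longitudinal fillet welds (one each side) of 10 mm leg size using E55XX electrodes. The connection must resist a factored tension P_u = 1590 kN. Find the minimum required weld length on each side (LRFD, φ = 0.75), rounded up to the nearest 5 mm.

E55XX → F_EXX = 550 MPa.
Throat t_e = 0.707 × 10 = 7.07 mm.
φr_n = 0.75 × 0.6 × 550 × 7.07 × 10⁻³ = 1.75 kN/mm.
L_req = P_u / φr_n = 1590 / 1.75 = 908.7 mm total.
Per side: 908.7 / 2 = 454.3 mm.
Round up → use L = 455 mm on each side.

L = 455 mm on each side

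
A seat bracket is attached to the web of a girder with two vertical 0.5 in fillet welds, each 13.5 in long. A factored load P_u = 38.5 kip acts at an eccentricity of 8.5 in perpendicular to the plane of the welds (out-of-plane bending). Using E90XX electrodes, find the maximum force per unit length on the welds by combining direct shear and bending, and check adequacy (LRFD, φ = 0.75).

E90XX → F_EXX = 90 ksi.
L_w = 2 × 13.5 = 27 in; section modulus (unit throat) S = 2 × L²/6 = 60.75 in².
Direct shear f_v = P/L_w = 38.5/27 = 1.426 kip/in.
Moment M = P × e = 38.5 × 8.5 = 327.25 kip·in; bending f_b = M/S = 5.387 kip/in.
f_max = √(f_v² + f_b²) = √(1.426² + 5.387²) = 5.572 kip/in.
φr_n = 0.75 × 0.6 × 90 × (0.707 × 0.5) = 14.32 kip/in → adequate.

f_max ≈ 5.57 kip/in; adequate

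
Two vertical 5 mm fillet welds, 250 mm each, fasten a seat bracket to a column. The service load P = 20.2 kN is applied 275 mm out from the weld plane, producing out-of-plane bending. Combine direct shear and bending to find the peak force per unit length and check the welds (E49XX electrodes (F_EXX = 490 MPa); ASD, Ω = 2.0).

f_max ≈ 270 N/mm; adequate

L_w = 2 × 250 = 500 mm; section modulus (unit throat) S = 2 × L²/6 = 20830 mm².
Direct shear f_v = P/L_w = 20.2×10³/500 = 40.4 N/mm.
Moment M = P × e = 20.2×10³ × 275 = 5555000 N·mm; bending f_b = M/S = 266.6 N/mm.
f_max = √(f_v² + f_b²) = √(40.4² + 266.6²) = 269.7 N/mm.
r_n/Ω = (1/2.0) × 0.6 × 490 × (0.707 × 5) = 519.6 N/mm → adequate.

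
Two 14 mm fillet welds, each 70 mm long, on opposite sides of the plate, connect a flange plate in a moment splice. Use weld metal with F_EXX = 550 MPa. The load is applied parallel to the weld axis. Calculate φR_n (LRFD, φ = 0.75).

Effective throat t_e = 0.707 × 14 = 9.898 mm.
Total length L = 140 mm; A_we = 9.898 × 140 = 1386 mm².
F_nw = 0.6 F_EXX = 0.6 × 550 = 330 MPa.
φR_n = 0.75 × 330 × 1386 × 10⁻³ = 343 kN.

φR_n ≈ 343 kN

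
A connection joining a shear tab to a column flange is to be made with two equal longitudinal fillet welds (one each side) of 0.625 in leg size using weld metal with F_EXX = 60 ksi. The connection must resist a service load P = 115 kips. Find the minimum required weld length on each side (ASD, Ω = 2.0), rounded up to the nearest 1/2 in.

Throat t_e = 0.707 × 0.625 = 0.4419 in.
r_n/Ω = (0.6 × 60 × 0.4419) / 2.0 = 7.954 kip/in.
L_req = P / (r_n/Ω) = 115 / 7.954 = 14.46 in total.
Per side: 14.46 / 2 = 7.229 in.
Round up → use L = 7.5 in on each side.

L = 7.5 in on each side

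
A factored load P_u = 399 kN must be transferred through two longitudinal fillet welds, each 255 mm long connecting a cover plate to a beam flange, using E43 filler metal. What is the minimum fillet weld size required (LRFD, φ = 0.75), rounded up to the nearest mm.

E43XX → F_EXX = 430 MPa.
Total weld length L = 510 mm.
Required throat t_e = P_u / (φ × 0.6 F_EXX × L) = 399 / (0.75 × 0.6 × 430 × 510 × 10⁻³) = 4.043 mm.
Required leg w = t_e / 0.707 = 5.719 mm → use 6 mm.

w = 6 mm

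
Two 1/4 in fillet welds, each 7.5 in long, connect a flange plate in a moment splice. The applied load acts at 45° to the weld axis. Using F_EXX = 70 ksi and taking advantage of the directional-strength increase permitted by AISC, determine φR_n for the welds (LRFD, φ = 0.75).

t_e = 0.707 × 0.25 = 0.1767 in; A_we = 0.1767 × 15 = 2.651 in².
Directional factor: 1.0 + 0.5 sin^1.5(45°) = 1.297.
F_nw = 0.6 × 70 × 1.297 = 54.49 ksi.
φR_n = 0.75 × 54.49 × 2.651 = 108.3 kips.

φR_n ≈ 108 kips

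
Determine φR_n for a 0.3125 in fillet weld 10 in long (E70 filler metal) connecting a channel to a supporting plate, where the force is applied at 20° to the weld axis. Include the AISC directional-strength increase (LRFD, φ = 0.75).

φR_n ≈ 76.6 kips

E70XX → F_EXX = 70 ksi.
t_e = 0.707 × 0.3125 = 0.2209 in; A_we = 0.2209 × 10 = 2.209 in².
Directional factor: 1.0 + 0.5 sin^1.5(20°) = 1.1.
F_nw = 0.6 × 70 × 1.1 = 46.2 ksi.
φR_n = 0.75 × 46.2 × 2.209 = 76.56 kips.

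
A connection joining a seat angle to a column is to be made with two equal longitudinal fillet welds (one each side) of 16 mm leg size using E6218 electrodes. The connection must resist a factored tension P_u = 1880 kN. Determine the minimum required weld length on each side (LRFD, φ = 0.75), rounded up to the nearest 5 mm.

E62XX → F_EXX = 620 MPa.
Throat t_e = 0.707 × 16 = 11.31 mm.
φr_n = 0.75 × 0.6 × 620 × 11.31 × 10⁻³ = 3.156 kN/mm.
L_req = P_u / φr_n = 1880 / 3.156 = 595.7 mm total.
Per side: 595.7 / 2 = 297.8 mm.
Round up → use L = 300 mm on each side.

L = 300 mm on each side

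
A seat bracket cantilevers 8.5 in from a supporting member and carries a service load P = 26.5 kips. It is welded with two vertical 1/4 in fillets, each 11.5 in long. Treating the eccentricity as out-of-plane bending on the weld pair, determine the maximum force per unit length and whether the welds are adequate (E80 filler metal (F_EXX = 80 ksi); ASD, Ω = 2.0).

L_w = 2 × 11.5 = 23 in; section modulus (unit throat) S = 2 × L²/6 = 44.08 in².
Direct shear f_v = P/L_w = 26.5/23 = 1.152 kip/in.
Moment M = P × e = 26.5 × 8.5 = 225.25 kip·in; bending f_b = M/S = 5.11 kip/in.
f_max = √(f_v² + f_b²) = √(1.152² + 5.11²) = 5.238 kip/in.
r_n/Ω = (1/2.0) × 0.6 × 80 × (0.707 × 0.25) = 4.242 kip/in → NOT adequate.

f_max ≈ 5.24 kip/in; NOT adequate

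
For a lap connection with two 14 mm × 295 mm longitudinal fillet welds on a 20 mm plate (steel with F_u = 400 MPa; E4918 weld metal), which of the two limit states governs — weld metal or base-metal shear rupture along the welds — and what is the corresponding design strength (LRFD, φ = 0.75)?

φR_n ≈ 1290 kN (weld metal governs)

E49XX → F_EXX = 490 MPa.
t_e = 0.707 × 14 = 9.898 mm; L = 590 mm.
Weld metal: φR_n = 0.75 × 0.6 × 490 × 9.898 × 590 × 10⁻³ = 1288 kN.
Base metal (shear rupture): φR_n = 0.75 × 0.6 × 400 × 20 × 590 × 10⁻³ = 2124 kN.
Governing: weld metal.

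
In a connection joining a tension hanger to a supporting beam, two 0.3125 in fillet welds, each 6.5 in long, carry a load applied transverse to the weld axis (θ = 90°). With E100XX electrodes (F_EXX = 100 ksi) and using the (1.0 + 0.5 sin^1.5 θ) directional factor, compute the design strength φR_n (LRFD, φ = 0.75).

t_e = 0.707 × 0.3125 = 0.2209 in; A_we = 0.2209 × 13 = 2.872 in².
Directional factor: 1.0 + 0.5 sin^1.5(90°) = 1.5.
F_nw = 0.6 × 100 × 1.5 = 90 ksi.
φR_n = 0.75 × 90 × 2.872 = 193.9 kip.

φR_n ≈ 194 kip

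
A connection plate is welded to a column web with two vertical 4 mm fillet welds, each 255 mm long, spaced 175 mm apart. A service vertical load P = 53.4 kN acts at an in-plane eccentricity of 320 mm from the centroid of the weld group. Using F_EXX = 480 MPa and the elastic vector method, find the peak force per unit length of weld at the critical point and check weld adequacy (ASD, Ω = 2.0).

f_max ≈ 464 N/mm; NOT adequate

Total weld length L_w = 510 mm. Treat welds as unit-width lines.
Polar moment about centroid: J = 2[d³/12 + d(b/2)²] = 2[255³/12 + 255×87.5²] = 6668000 mm³.
Direct shear f_v = P/L_w = 53.4×10³ / 510 = 104.7 N/mm (vertical).
Torsion M = P·e = 53.4×10³ × 320 = 17088000 N·mm.
Critical point at (x, y) = (87.5, 127.5) from centroid. f_tx = M·y/J = 326.7 N/mm; f_ty = M·x/J = 224.2 N/mm.
Resultant f_max = √[f_tx² + (f_v + f_ty)²] = √[326.7² + (104.7 + 224.2)²] = 463.6 N/mm.
Capacity per unit length: r_n/Ω = (1/2.0) × 0.6 × 480 × (0.707 × 4) = 407.2 N/mm.
463.6 > 407.2 → NOT adequate.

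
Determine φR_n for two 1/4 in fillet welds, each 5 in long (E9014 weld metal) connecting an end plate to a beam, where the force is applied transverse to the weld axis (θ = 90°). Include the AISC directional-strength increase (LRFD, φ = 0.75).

E90XX → F_EXX = 90 ksi.
t_e = 0.707 × 0.25 = 0.1767 in; A_we = 0.1767 × 10 = 1.767 in².
Directional factor: 1.0 + 0.5 sin^1.5(90°) = 1.5.
F_nw = 0.6 × 90 × 1.5 = 81 ksi.
φR_n = 0.75 × 81 × 1.767 = 107.4 kips.

φR_n ≈ 107 kips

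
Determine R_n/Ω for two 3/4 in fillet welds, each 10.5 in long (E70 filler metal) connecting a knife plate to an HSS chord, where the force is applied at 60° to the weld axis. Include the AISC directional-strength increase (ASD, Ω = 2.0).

R_n/Ω ≈ 328 kip

E70XX → F_EXX = 70 ksi.
t_e = 0.707 × 0.75 = 0.5302 in; A_we = 0.5302 × 21 = 11.14 in².
Directional factor: 1.0 + 0.5 sin^1.5(60°) = 1.403.
F_nw = 0.6 × 70 × 1.403 = 58.92 ksi.
R_n/Ω = (58.92 × 11.14) / 2.0 = 328.1 kip.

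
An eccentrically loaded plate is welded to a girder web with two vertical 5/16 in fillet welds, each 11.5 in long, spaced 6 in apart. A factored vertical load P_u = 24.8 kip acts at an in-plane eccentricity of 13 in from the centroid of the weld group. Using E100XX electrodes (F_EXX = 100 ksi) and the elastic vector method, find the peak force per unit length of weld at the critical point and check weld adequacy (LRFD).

Total weld length L_w = 23 in. Treat welds as unit-width lines.
Polar moment about centroid: J = 2[d³/12 + d(b/2)²] = 2[11.5³/12 + 11.5×3²] = 460.5 in³.
Direct shear f_v = P/L_w = 24.8 / 23 = 1.078 kip/in (vertical).
Torsion M = P·e = 24.8 × 13 = 322.4 kip·in.
Critical point at (x, y) = (3, 5.75) from centroid. f_tx = M·y/J = 4.026 kip/in; f_ty = M·x/J = 2.1 kip/in.
Resultant f_max = √[f_tx² + (f_v + f_ty)²] = √[4.026² + (1.078 + 2.1)²] = 5.129 kip/in.
Capacity per unit length: φr_n = 0.75 × 0.6 × 100 × (0.707 × 0.3125) = 9.942 kip/in.
5.129 ≤ 9.942 → adequate.

f_max ≈ 5.13 kip/in; adequate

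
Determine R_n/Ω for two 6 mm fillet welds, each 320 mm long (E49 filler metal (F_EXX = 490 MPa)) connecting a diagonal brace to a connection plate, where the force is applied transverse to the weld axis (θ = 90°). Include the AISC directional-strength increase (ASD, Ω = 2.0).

t_e = 0.707 × 6 = 4.242 mm; A_we = 4.242 × 640 = 2715 mm².
Directional factor: 1.0 + 0.5 sin^1.5(90°) = 1.5.
F_nw = 0.6 × 490 × 1.5 = 441 MPa.
R_n/Ω = (441 × 2715) / 2.0 × 10⁻³ = 598.6 kN.

R_n/Ω ≈ 599 kN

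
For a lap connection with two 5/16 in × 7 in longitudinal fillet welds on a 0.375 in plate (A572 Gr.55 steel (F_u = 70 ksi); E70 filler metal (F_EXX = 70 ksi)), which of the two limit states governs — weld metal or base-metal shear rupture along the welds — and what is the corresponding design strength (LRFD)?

φR_n ≈ 97.4 kip (weld metal governs)

t_e = 0.707 × 0.3125 = 0.2209 in; L = 14 in.
Weld metal: φR_n = 0.75 × 0.6 × 70 × 0.2209 × 14 = 97.43 kip.
Base metal (shear rupture): φR_n = 0.75 × 0.6 × 70 × 0.375 × 14 = 165.4 kip.
Governing: weld metal.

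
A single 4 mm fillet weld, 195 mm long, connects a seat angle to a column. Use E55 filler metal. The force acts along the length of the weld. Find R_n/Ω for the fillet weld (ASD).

R_n/Ω ≈ 91 kN

E55XX → F_EXX = 550 MPa.
Effective throat t_e = 0.707 × 4 = 2.828 mm.
Total length L = 195 mm; A_we = 2.828 × 195 = 551.5 mm².
F_nw = 0.6 F_EXX = 0.6 × 550 = 330 MPa.
R_n = 330 × 551.5 × 10⁻³ = 182 kN; R_n/Ω = 182/2.0 = 90.99 kN.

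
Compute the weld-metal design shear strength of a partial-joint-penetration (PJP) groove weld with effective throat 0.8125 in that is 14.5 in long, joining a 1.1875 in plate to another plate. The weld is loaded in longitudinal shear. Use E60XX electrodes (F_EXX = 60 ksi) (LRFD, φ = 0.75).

φR_n ≈ 318 kips

Effective throat (given) t_e = 0.8125 in.
A_we = 0.8125 × 14.5 = 11.78 in².
F_nw = 0.6 F_EXX = 36 ksi.
φR_n = 0.75 × 36 × 11.78 = 318.1 kips.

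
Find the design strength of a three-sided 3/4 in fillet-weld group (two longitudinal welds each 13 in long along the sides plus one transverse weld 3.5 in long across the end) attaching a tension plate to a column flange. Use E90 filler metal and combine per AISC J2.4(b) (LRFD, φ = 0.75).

φR_n ≈ 634 kips

E90XX → F_EXX = 90 ksi.
t_e = 0.707 × 0.75 = 0.5302 in.
R_nwl = 0.6 × 90 × 0.5302 × 26 = 744.5 kips (longitudinal, 2 welds).
R_nwt = 0.6 × 90 × 0.5302 × 3.5 = 100.2 kips (transverse, base value).
(i) R_nwl + R_nwt = 844.7 kips; (ii) 0.85 R_nwl + 1.5 R_nwt = 783.1 kips.
R_n = max = 844.7 kips [governs: (i)]; φR_n = 633.5 kips.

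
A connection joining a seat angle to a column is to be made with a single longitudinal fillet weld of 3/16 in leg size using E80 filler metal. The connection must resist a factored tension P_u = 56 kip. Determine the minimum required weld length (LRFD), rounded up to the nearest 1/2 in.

E80XX → F_EXX = 80 ksi.
Throat t_e = 0.707 × 0.1875 = 0.1326 in.
φr_n = 0.75 × 0.6 × 80 × 0.1326 = 4.772 kip/in.
L_req = P_u / φr_n = 56 / 4.772 = 11.73 in total.
Round up → use L = 12 in.

L = 12 in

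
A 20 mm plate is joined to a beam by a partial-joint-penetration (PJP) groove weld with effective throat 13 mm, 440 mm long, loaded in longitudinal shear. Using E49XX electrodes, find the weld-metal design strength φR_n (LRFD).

E49XX → F_EXX = 490 MPa.
Effective throat (given) t_e = 13 mm.
A_we = 13 × 440 = 5720 mm².
F_nw = 0.6 F_EXX = 294 MPa.
φR_n = 0.75 × 294 × 5720 × 10⁻³ = 1261 kN.

φR_n ≈ 1260 kN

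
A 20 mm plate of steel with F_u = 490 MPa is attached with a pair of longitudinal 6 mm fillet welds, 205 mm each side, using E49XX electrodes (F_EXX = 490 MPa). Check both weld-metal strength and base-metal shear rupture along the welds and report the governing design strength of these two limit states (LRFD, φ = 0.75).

φR_n ≈ 383 kN (weld metal governs)

t_e = 0.707 × 6 = 4.242 mm; L = 410 mm.
Weld metal: φR_n = 0.75 × 0.6 × 490 × 4.242 × 410 × 10⁻³ = 383.5 kN.
Base metal (shear rupture): φR_n = 0.75 × 0.6 × 490 × 20 × 410 × 10⁻³ = 1808 kN.
Governing: weld metal.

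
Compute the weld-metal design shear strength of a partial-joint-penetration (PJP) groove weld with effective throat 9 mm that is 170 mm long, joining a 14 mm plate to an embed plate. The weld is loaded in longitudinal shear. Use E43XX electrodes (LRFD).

φR_n ≈ 296 kN

E43XX → F_EXX = 430 MPa.
Effective throat (given) t_e = 9 mm.
A_we = 9 × 170 = 1530 mm².
F_nw = 0.6 F_EXX = 258 MPa.
φR_n = 0.75 × 258 × 1530 × 10⁻³ = 296.1 kN.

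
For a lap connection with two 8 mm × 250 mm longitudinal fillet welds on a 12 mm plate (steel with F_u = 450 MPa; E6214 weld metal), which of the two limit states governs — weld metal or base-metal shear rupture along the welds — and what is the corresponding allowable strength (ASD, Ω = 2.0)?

E62XX → F_EXX = 620 MPa.
t_e = 0.707 × 8 = 5.656 mm; L = 500 mm.
Weld metal: R_n/Ω = (1/2.0) × 0.6 × 620 × 5.656 × 500 × 10⁻³ = 526 kN.
Base metal (shear rupture): R_n/Ω = (1/2.0) × 0.6 × 450 × 12 × 500 × 10⁻³ = 810 kN.
Governing: weld metal.

R_n/Ω ≈ 526 kN (weld metal governs)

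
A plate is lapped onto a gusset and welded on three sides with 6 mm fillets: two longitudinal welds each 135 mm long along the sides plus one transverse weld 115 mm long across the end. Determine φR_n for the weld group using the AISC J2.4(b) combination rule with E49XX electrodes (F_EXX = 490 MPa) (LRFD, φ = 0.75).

t_e = 0.707 × 6 = 4.242 mm.
R_nwl = 0.6 × 490 × 4.242 × 270 × 10⁻³ = 336.7 kN (longitudinal, 2 welds).
R_nwt = 0.6 × 490 × 4.242 × 115 × 10⁻³ = 143.4 kN (transverse, base value).
(i) R_nwl + R_nwt = 480.2 kN; (ii) 0.85 R_nwl + 1.5 R_nwt = 501.4 kN.
R_n = max = 501.4 kN [governs: (ii)]; φR_n = 376 kN.

φR_n ≈ 376 kN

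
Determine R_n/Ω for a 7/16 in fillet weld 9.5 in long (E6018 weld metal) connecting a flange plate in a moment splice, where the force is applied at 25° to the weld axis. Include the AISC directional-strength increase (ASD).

E60XX → F_EXX = 60 ksi.
t_e = 0.707 × 0.4375 = 0.3093 in; A_we = 0.3093 × 9.5 = 2.938 in².
Directional factor: 1.0 + 0.5 sin^1.5(25°) = 1.137.
F_nw = 0.6 × 60 × 1.137 = 40.95 ksi.
R_n/Ω = (40.95 × 2.938) / 2.0 = 60.16 kip.

R_n/Ω ≈ 60.2 kip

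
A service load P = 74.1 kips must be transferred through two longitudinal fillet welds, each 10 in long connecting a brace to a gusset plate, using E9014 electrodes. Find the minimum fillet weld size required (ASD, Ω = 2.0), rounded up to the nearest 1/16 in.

E90XX → F_EXX = 90 ksi.
Total weld length L = 20 in.
Required throat t_e = P × Ω / (0.6 F_EXX × L) = 74.1 × 2.0 / (0.6 × 90 × 20) = 0.1372 in.
Required leg w = t_e / 0.707 = 0.1941 in → use 1/4 in.

w = 1/4 in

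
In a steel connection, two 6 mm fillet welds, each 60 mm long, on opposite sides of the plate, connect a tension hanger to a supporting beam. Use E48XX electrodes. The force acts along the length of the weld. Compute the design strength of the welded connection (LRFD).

E48XX → F_EXX = 480 MPa.
Effective throat t_e = 0.707 × 6 = 4.242 mm.
Total length L = 120 mm; A_we = 4.242 × 120 = 509 mm².
F_nw = 0.6 F_EXX = 0.6 × 480 = 288 MPa.
φR_n = 0.75 × 288 × 509 × 10⁻³ = 110 kN.

φR_n ≈ 110 kN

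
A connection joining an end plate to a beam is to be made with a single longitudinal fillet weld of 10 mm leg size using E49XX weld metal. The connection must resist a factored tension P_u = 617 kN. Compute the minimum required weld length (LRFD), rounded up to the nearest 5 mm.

E49XX → F_EXX = 490 MPa.
Throat t_e = 0.707 × 10 = 7.07 mm.
φr_n = 0.75 × 0.6 × 490 × 7.07 × 10⁻³ = 1.559 kN/mm.
L_req = P_u / φr_n = 617 / 1.559 = 395.8 mm total.
Round up → use L = 400 mm.

L = 400 mm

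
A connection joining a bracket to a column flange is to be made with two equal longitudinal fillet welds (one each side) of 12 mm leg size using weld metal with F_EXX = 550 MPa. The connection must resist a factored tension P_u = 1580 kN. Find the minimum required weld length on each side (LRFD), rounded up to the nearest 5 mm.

L = 380 mm on each side

Throat t_e = 0.707 × 12 = 8.484 mm.
φr_n = 0.75 × 0.6 × 550 × 8.484 × 10⁻³ = 2.1 kN/mm.
L_req = P_u / φr_n = 1580 / 2.1 = 752.5 mm total.
Per side: 752.5 / 2 = 376.2 mm.
Round up → use L = 380 mm on each side.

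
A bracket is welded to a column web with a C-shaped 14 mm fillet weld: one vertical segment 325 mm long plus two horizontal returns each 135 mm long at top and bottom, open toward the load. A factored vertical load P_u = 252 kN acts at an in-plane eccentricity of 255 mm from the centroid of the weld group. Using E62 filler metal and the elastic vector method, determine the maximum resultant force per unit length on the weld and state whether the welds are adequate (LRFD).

E62XX → F_EXX = 620 MPa.
Total weld length L_w = 595 mm. Treat welds as unit-width lines.
Centroid: x̄ = 2×135×67.5 / 595 = 30.63 mm from the vertical weld.
Polar moment about centroid: J = I_x + I_y = [325³/12 + 2×135×162.5²] + [325×30.63² + 2(135³/12 + 135×36.87²)] = 11070000 mm³.
Direct shear f_v = P/L_w = 252×10³ / 595 = 423.5 N/mm (vertical).
Torsion M = P·e = 252×10³ × 255 = 64260000 N·mm.
Critical point at (x, y) = (104.4, 162.5) from centroid. f_tx = M·y/J = 943.1 N/mm; f_ty = M·x/J = 605.7 N/mm.
Resultant f_max = √[f_tx² + (f_v + f_ty)²] = √[943.1² + (423.5 + 605.7)²] = 1396 N/mm.
Capacity per unit length: φr_n = 0.75 × 0.6 × 620 × (0.707 × 14) = 2762 N/mm.
1396 ≤ 2762 → adequate.

f_max ≈ 1400 N/mm; adequate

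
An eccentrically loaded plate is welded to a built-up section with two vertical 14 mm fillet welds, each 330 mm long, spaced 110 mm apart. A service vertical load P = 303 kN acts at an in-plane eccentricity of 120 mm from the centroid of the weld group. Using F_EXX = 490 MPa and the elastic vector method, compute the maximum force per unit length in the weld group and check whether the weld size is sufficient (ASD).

f_max ≈ 1030 N/mm; adequate

Total weld length L_w = 660 mm. Treat welds as unit-width lines.
Polar moment about centroid: J = 2[d³/12 + d(b/2)²] = 2[330³/12 + 330×55²] = 7986000 mm³.
Direct shear f_v = P/L_w = 303×10³ / 660 = 459.1 N/mm (vertical).
Torsion M = P·e = 303×10³ × 120 = 36360000 N·mm.
Critical point at (x, y) = (55, 165) from centroid. f_tx = M·y/J = 751.2 N/mm; f_ty = M·x/J = 250.4 N/mm.
Resultant f_max = √[f_tx² + (f_v + f_ty)²] = √[751.2² + (459.1 + 250.4)²] = 1033 N/mm.
Capacity per unit length: r_n/Ω = (1/2.0) × 0.6 × 490 × (0.707 × 14) = 1455 N/mm.
1033 ≤ 1455 → adequate.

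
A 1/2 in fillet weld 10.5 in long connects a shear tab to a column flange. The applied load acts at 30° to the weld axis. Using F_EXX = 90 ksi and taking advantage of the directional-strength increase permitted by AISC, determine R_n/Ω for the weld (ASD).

R_n/Ω ≈ 118 kips

t_e = 0.707 × 0.5 = 0.3535 in; A_we = 0.3535 × 10.5 = 3.712 in².
Directional factor: 1.0 + 0.5 sin^1.5(30°) = 1.177.
F_nw = 0.6 × 90 × 1.177 = 63.55 ksi.
R_n/Ω = (63.55 × 3.712) / 2.0 = 117.9 kips.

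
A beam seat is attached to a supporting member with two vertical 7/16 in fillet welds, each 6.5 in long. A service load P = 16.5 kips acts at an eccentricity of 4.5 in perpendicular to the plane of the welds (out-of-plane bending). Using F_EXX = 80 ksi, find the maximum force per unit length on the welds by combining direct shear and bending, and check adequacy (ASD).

L_w = 2 × 6.5 = 13 in; section modulus (unit throat) S = 2 × L²/6 = 14.08 in².
Direct shear f_v = P/L_w = 16.5/13 = 1.269 kip/in.
Moment M = P × e = 16.5 × 4.5 = 74.25 kip·in; bending f_b = M/S = 5.272 kip/in.
f_max = √(f_v² + f_b²) = √(1.269² + 5.272²) = 5.423 kip/in.
r_n/Ω = (1/2.0) × 0.6 × 80 × (0.707 × 0.4375) = 7.423 kip/in → adequate.

f_max ≈ 5.42 kip/in; adequate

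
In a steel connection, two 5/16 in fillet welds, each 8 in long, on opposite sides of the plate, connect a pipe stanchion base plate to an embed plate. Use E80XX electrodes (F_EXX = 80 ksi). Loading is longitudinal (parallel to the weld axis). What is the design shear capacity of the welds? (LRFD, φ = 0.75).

φR_n ≈ 127 kip

Effective throat t_e = 0.707 × 0.3125 = 0.2209 in.
Total length L = 16 in; A_we = 0.2209 × 16 = 3.535 in².
F_nw = 0.6 F_EXX = 0.6 × 80 = 48 ksi.
φR_n = 0.75 × 48 × 3.535 = 127.3 kip.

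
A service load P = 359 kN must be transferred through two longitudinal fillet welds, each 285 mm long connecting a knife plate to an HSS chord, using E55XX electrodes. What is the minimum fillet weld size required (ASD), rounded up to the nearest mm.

E55XX → F_EXX = 550 MPa.
Total weld length L = 570 mm.
Required throat t_e = P × Ω / (0.6 F_EXX × L) = 359 × 2.0 / (0.6 × 550 × 570 × 10⁻³) = 3.817 mm.
Required leg w = t_e / 0.707 = 5.399 mm → use 6 mm.

w = 6 mm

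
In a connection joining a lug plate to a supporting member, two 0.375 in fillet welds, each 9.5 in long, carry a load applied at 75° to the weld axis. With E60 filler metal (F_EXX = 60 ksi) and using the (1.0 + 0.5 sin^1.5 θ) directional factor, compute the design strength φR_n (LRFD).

φR_n ≈ 201 kip

t_e = 0.707 × 0.375 = 0.2651 in; A_we = 0.2651 × 19 = 5.037 in².
Directional factor: 1.0 + 0.5 sin^1.5(75°) = 1.475.
F_nw = 0.6 × 60 × 1.475 = 53.09 ksi.
φR_n = 0.75 × 53.09 × 5.037 = 200.6 kip.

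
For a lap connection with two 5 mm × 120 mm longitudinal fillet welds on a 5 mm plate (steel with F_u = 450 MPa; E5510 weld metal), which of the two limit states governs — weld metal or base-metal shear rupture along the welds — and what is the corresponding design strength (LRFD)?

φR_n ≈ 210 kN (weld metal governs)

E55XX → F_EXX = 550 MPa.
t_e = 0.707 × 5 = 3.535 mm; L = 240 mm.
Weld metal: φR_n = 0.75 × 0.6 × 550 × 3.535 × 240 × 10⁻³ = 210 kN.
Base metal (shear rupture): φR_n = 0.75 × 0.6 × 450 × 5 × 240 × 10⁻³ = 243 kN.
Governing: weld metal.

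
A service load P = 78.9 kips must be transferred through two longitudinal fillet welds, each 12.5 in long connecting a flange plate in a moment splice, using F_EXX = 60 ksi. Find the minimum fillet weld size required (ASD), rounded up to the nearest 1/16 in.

w = 1/4 in

Total weld length L = 25 in.
Required throat t_e = P × Ω / (0.6 F_EXX × L) = 78.9 × 2.0 / (0.6 × 60 × 25) = 0.1753 in.
Required leg w = t_e / 0.707 = 0.248 in → use 1/4 in.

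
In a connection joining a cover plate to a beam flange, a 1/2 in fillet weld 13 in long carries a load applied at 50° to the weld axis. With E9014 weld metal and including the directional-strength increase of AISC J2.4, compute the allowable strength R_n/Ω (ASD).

R_n/Ω ≈ 166 kips

E90XX → F_EXX = 90 ksi.
t_e = 0.707 × 0.5 = 0.3535 in; A_we = 0.3535 × 13 = 4.595 in².
Directional factor: 1.0 + 0.5 sin^1.5(50°) = 1.335.
F_nw = 0.6 × 90 × 1.335 = 72.1 ksi.
R_n/Ω = (72.1 × 4.595) / 2.0 = 165.7 kips.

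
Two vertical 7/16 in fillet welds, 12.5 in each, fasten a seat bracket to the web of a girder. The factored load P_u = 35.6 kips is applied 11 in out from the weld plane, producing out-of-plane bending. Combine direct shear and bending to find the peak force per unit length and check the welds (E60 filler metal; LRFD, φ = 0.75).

f_max ≈ 7.65 kip/in; adequate

E60XX → F_EXX = 60 ksi.
L_w = 2 × 12.5 = 25 in; section modulus (unit throat) S = 2 × L²/6 = 52.08 in².
Direct shear f_v = P/L_w = 35.6/25 = 1.424 kip/in.
Moment M = P × e = 35.6 × 11 = 391.6 kip·in; bending f_b = M/S = 7.519 kip/in.
f_max = √(f_v² + f_b²) = √(1.424² + 7.519²) = 7.652 kip/in.
φr_n = 0.75 × 0.6 × 60 × (0.707 × 0.4375) = 8.351 kip/in → adequate.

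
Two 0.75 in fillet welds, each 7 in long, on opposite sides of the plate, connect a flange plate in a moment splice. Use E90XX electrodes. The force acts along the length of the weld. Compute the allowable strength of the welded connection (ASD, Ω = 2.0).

R_n/Ω ≈ 200 kips

E90XX → F_EXX = 90 ksi.
Effective throat t_e = 0.707 × 0.75 = 0.5302 in.
Total length L = 14 in; A_we = 0.5302 × 14 = 7.423 in².
F_nw = 0.6 F_EXX = 0.6 × 90 = 54 ksi.
R_n = 54 × 7.423 = 400.9 kips; R_n/Ω = 400.9/2.0 = 200.4 kips.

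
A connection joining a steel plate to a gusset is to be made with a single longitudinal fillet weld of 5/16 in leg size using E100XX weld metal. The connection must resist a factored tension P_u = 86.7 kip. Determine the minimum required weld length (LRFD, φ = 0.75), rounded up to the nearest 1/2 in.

E100XX → F_EXX = 100 ksi.
Throat t_e = 0.707 × 0.3125 = 0.2209 in.
φr_n = 0.75 × 0.6 × 100 × 0.2209 = 9.942 kip/in.
L_req = P_u / φr_n = 86.7 / 9.942 = 8.72 in total.
Round up → use L = 9 in.

L = 9 in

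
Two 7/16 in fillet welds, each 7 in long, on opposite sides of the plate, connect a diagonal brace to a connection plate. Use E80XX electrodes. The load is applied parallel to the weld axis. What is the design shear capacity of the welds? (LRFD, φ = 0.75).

E80XX → F_EXX = 80 ksi.
Effective throat t_e = 0.707 × 0.4375 = 0.3093 in.
Total length L = 14 in; A_we = 0.3093 × 14 = 4.33 in².
F_nw = 0.6 F_EXX = 0.6 × 80 = 48 ksi.
φR_n = 0.75 × 48 × 4.33 = 155.9 kips.

φR_n ≈ 156 kips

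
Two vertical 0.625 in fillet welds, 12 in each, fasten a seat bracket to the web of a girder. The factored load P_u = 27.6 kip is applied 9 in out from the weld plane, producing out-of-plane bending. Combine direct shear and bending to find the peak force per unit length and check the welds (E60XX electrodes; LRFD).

f_max ≈ 5.3 kip/in; adequate

E60XX → F_EXX = 60 ksi.
L_w = 2 × 12 = 24 in; section modulus (unit throat) S = 2 × L²/6 = 48 in².
Direct shear f_v = P/L_w = 27.6/24 = 1.15 kip/in.
Moment M = P × e = 27.6 × 9 = 248.4 kip·in; bending f_b = M/S = 5.175 kip/in.
f_max = √(f_v² + f_b²) = √(1.15² + 5.175²) = 5.301 kip/in.
φr_n = 0.75 × 0.6 × 60 × (0.707 × 0.625) = 11.93 kip/in → adequate.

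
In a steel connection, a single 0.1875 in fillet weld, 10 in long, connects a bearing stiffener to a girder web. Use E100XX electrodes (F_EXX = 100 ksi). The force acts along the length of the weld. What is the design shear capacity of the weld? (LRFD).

φR_n ≈ 59.7 kip

Effective throat t_e = 0.707 × 0.1875 = 0.1326 in.
Total length L = 10 in; A_we = 0.1326 × 10 = 1.326 in².
F_nw = 0.6 F_EXX = 0.6 × 100 = 60 ksi.
φR_n = 0.75 × 60 × 1.326 = 59.65 kip.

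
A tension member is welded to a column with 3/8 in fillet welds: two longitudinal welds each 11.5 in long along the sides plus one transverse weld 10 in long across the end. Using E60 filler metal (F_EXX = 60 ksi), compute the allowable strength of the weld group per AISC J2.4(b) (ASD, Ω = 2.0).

R_n/Ω ≈ 165 kips

t_e = 0.707 × 0.375 = 0.2651 in.
R_nwl = 0.6 × 60 × 0.2651 × 23 = 219.5 kips (longitudinal, 2 welds).
R_nwt = 0.6 × 60 × 0.2651 × 10 = 95.44 kips (transverse, base value).
(i) R_nwl + R_nwt = 315 kips; (ii) 0.85 R_nwl + 1.5 R_nwt = 329.8 kips.
R_n = max = 329.8 kips [governs: (ii)]; R_n/Ω = 164.9 kips.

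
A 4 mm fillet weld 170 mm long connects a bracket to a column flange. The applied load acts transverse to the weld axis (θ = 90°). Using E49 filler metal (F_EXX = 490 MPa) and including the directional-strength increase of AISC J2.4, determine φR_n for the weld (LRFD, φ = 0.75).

φR_n ≈ 159 kN

t_e = 0.707 × 4 = 2.828 mm; A_we = 2.828 × 170 = 480.8 mm².
Directional factor: 1.0 + 0.5 sin^1.5(90°) = 1.5.
F_nw = 0.6 × 490 × 1.5 = 441 MPa.
φR_n = 0.75 × 441 × 480.8 × 10⁻³ = 159 kN.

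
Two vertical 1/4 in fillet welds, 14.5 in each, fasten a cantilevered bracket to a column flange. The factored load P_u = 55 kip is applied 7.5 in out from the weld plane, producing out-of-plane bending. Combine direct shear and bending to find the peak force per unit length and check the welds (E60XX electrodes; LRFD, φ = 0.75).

E60XX → F_EXX = 60 ksi.
L_w = 2 × 14.5 = 29 in; section modulus (unit throat) S = 2 × L²/6 = 70.08 in².
Direct shear f_v = P/L_w = 55/29 = 1.897 kip/in.
Moment M = P × e = 55 × 7.5 = 412.5 kip·in; bending f_b = M/S = 5.886 kip/in.
f_max = √(f_v² + f_b²) = √(1.897² + 5.886²) = 6.184 kip/in.
φr_n = 0.75 × 0.6 × 60 × (0.707 × 0.25) = 4.772 kip/in → NOT adequate.

f_max ≈ 6.18 kip/in; NOT adequate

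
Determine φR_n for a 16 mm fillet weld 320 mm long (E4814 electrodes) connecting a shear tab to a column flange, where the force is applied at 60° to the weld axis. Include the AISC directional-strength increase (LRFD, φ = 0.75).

E48XX → F_EXX = 480 MPa.
t_e = 0.707 × 16 = 11.31 mm; A_we = 11.31 × 320 = 3620 mm².
Directional factor: 1.0 + 0.5 sin^1.5(60°) = 1.403.
F_nw = 0.6 × 480 × 1.403 = 404.1 MPa.
φR_n = 0.75 × 404.1 × 3620 × 10⁻³ = 1097 kN.

φR_n ≈ 1100 kN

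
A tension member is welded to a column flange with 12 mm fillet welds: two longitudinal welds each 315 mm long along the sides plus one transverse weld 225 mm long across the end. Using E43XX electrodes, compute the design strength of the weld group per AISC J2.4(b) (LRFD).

E43XX → F_EXX = 430 MPa.
t_e = 0.707 × 12 = 8.484 mm.
R_nwl = 0.6 × 430 × 8.484 × 630 × 10⁻³ = 1379 kN (longitudinal, 2 welds).
R_nwt = 0.6 × 430 × 8.484 × 225 × 10⁻³ = 492.5 kN (transverse, base value).
(i) R_nwl + R_nwt = 1871 kN; (ii) 0.85 R_nwl + 1.5 R_nwt = 1911 kN.
R_n = max = 1911 kN [governs: (ii)]; φR_n = 1433 kN.

φR_n ≈ 1430 kN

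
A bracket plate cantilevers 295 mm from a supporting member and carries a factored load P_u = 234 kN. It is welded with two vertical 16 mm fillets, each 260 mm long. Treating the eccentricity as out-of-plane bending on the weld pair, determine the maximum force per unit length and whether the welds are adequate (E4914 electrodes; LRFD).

f_max ≈ 3100 N/mm; NOT adequate

E49XX → F_EXX = 490 MPa.
L_w = 2 × 260 = 520 mm; section modulus (unit throat) S = 2 × L²/6 = 22530 mm².
Direct shear f_v = P/L_w = 234×10³/520 = 450 N/mm.
Moment M = P × e = 234×10³ × 295 = 69030000 N·mm; bending f_b = M/S = 3063 N/mm.
f_max = √(f_v² + f_b²) = √(450² + 3063²) = 3096 N/mm.
φr_n = 0.75 × 0.6 × 490 × (0.707 × 16) = 2494 N/mm → NOT adequate.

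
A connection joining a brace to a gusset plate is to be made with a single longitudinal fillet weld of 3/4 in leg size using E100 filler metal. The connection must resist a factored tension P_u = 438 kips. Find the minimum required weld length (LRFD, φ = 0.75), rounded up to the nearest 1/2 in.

E100XX → F_EXX = 100 ksi.
Throat t_e = 0.707 × 0.75 = 0.5302 in.
φr_n = 0.75 × 0.6 × 100 × 0.5302 = 23.86 kips/in.
L_req = P_u / φr_n = 438 / 23.86 = 18.36 in total.
Round up → use L = 18.5 in.

L = 18.5 in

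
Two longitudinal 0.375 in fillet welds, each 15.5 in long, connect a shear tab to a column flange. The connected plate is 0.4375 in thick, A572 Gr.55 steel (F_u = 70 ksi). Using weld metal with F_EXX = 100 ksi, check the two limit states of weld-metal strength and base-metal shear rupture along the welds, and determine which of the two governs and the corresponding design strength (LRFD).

φR_n ≈ 370 kip (weld metal governs)

t_e = 0.707 × 0.375 = 0.2651 in; L = 31 in.
Weld metal: φR_n = 0.75 × 0.6 × 100 × 0.2651 × 31 = 369.8 kip.
Base metal (shear rupture): φR_n = 0.75 × 0.6 × 70 × 0.4375 × 31 = 427.2 kip.
Governing: weld metal.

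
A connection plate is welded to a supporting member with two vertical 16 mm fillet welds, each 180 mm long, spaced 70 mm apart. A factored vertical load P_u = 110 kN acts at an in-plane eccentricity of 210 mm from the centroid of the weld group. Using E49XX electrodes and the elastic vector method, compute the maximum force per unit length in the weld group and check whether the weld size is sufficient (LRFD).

E49XX → F_EXX = 490 MPa.
Total weld length L_w = 360 mm. Treat welds as unit-width lines.
Polar moment about centroid: J = 2[d³/12 + d(b/2)²] = 2[180³/12 + 180×35²] = 1413000 mm³.
Direct shear f_v = P/L_w = 110×10³ / 360 = 305.6 N/mm (vertical).
Torsion M = P·e = 110×10³ × 210 = 23100000 N·mm.
Critical point at (x, y) = (35, 90) from centroid. f_tx = M·y/J = 1471 N/mm; f_ty = M·x/J = 572.2 N/mm.
Resultant f_max = √[f_tx² + (f_v + f_ty)²] = √[1471² + (305.6 + 572.2)²] = 1713 N/mm.
Capacity per unit length: φr_n = 0.75 × 0.6 × 490 × (0.707 × 16) = 2494 N/mm.
1713 ≤ 2494 → adequate.

f_max ≈ 1710 N/mm; adequate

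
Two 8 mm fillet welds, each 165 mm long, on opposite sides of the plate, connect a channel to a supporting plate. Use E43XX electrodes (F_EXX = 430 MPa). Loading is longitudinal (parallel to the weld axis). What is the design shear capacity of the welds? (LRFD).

Effective throat t_e = 0.707 × 8 = 5.656 mm.
Total length L = 330 mm; A_we = 5.656 × 330 = 1866 mm².
F_nw = 0.6 F_EXX = 0.6 × 430 = 258 MPa.
φR_n = 0.75 × 258 × 1866 × 10⁻³ = 361.2 kN.

φR_n ≈ 361 kN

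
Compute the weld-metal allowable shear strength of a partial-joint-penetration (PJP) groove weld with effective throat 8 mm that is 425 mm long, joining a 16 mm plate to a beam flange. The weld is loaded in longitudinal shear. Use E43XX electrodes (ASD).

E43XX → F_EXX = 430 MPa.
Effective throat (given) t_e = 8 mm.
A_we = 8 × 425 = 3400 mm².
F_nw = 0.6 F_EXX = 258 MPa.
R_n/Ω = (258 × 3400) / 2.0 × 10⁻³ = 438.6 kN.

R_n/Ω ≈ 439 kN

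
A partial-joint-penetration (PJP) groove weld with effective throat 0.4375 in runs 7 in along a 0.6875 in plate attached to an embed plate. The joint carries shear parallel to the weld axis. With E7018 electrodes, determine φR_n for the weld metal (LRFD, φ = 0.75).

E70XX → F_EXX = 70 ksi.
Effective throat (given) t_e = 0.4375 in.
A_we = 0.4375 × 7 = 3.062 in².
F_nw = 0.6 F_EXX = 42 ksi.
φR_n = 0.75 × 42 × 3.062 = 96.47 kips.

φR_n ≈ 96.5 kips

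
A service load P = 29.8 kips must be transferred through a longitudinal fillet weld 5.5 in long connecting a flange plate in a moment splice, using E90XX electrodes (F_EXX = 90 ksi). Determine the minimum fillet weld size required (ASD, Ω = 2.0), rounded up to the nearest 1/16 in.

Total weld length L = 5.5 in.
Required throat t_e = P × Ω / (0.6 F_EXX × L) = 29.8 × 2.0 / (0.6 × 90 × 5.5) = 0.2007 in.
Required leg w = t_e / 0.707 = 0.2838 in → use 5/16 in.

w = 5/16 in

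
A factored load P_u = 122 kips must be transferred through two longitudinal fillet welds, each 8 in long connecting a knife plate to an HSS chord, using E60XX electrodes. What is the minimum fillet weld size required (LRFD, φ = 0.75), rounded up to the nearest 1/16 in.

E60XX → F_EXX = 60 ksi.
Total weld length L = 16 in.
Required throat t_e = P_u / (φ × 0.6 F_EXX × L) = 122 / (0.75 × 0.6 × 60 × 16) = 0.2824 in.
Required leg w = t_e / 0.707 = 0.3994 in → use 7/16 in.

w = 7/16 in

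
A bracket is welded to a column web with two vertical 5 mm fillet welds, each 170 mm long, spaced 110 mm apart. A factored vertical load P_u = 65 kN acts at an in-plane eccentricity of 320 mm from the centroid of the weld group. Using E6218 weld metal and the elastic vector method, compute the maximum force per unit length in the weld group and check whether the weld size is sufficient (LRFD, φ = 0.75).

f_max ≈ 1250 N/mm; NOT adequate

E62XX → F_EXX = 620 MPa.
Total weld length L_w = 340 mm. Treat welds as unit-width lines.
Polar moment about centroid: J = 2[d³/12 + d(b/2)²] = 2[170³/12 + 170×55²] = 1847000 mm³.
Direct shear f_v = P/L_w = 65×10³ / 340 = 191.2 N/mm (vertical).
Torsion M = P·e = 65×10³ × 320 = 20800000 N·mm.
Critical point at (x, y) = (55, 85) from centroid. f_tx = M·y/J = 957.1 N/mm; f_ty = M·x/J = 619.3 N/mm.
Resultant f_max = √[f_tx² + (f_v + f_ty)²] = √[957.1² + (191.2 + 619.3)²] = 1254 N/mm.
Capacity per unit length: φr_n = 0.75 × 0.6 × 620 × (0.707 × 5) = 986.3 N/mm.
1254 > 986.3 → NOT adequate.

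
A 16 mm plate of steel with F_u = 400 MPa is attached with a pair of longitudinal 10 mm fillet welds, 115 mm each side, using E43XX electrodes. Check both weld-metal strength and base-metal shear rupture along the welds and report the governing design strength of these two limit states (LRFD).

E43XX → F_EXX = 430 MPa.
t_e = 0.707 × 10 = 7.07 mm; L = 230 mm.
Weld metal: φR_n = 0.75 × 0.6 × 430 × 7.07 × 230 × 10⁻³ = 314.7 kN.
Base metal (shear rupture): φR_n = 0.75 × 0.6 × 400 × 16 × 230 × 10⁻³ = 662.4 kN.
Governing: weld metal.

φR_n ≈ 315 kN (weld metal governs)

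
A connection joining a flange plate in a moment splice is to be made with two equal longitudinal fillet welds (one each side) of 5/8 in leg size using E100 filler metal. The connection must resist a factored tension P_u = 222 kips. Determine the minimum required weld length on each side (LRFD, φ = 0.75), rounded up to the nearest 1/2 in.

E100XX → F_EXX = 100 ksi.
Throat t_e = 0.707 × 0.625 = 0.4419 in.
φr_n = 0.75 × 0.6 × 100 × 0.4419 = 19.88 kips/in.
L_req = P_u / φr_n = 222 / 19.88 = 11.16 in total.
Per side: 11.16 / 2 = 5.582 in.
Round up → use L = 6 in on each side.

L = 6 in on each side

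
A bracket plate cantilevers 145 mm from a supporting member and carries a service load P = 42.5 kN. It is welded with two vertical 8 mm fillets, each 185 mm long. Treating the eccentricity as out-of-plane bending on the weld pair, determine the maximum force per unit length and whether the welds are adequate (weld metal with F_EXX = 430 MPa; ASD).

L_w = 2 × 185 = 370 mm; section modulus (unit throat) S = 2 × L²/6 = 11410 mm².
Direct shear f_v = P/L_w = 42.5×10³/370 = 114.9 N/mm.
Moment M = P × e = 42.5×10³ × 145 = 6162500 N·mm; bending f_b = M/S = 540.2 N/mm.
f_max = √(f_v² + f_b²) = √(114.9² + 540.2²) = 552.3 N/mm.
r_n/Ω = (1/2.0) × 0.6 × 430 × (0.707 × 8) = 729.6 N/mm → adequate.

f_max ≈ 552 N/mm; adequate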